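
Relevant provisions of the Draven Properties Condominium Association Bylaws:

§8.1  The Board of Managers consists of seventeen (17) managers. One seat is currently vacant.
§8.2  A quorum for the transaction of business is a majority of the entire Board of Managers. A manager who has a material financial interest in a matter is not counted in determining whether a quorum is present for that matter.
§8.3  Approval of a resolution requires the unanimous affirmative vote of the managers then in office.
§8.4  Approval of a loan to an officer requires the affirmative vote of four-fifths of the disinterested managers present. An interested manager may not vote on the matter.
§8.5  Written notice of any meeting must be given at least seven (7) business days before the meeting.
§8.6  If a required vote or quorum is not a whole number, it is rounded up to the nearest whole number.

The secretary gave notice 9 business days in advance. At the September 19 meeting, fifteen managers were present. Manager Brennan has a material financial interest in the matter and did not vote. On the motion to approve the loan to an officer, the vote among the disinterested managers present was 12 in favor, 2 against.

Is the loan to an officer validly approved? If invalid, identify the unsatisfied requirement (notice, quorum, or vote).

Notice: 9 business days given; 7 required (9 ≥ 7). Satisfied.
Quorum: 15 present, but the 1 interested manager does not count, leaving 14. Quorum is 9. Satisfied.
Vote: the loan to an officer requires four-fifths of the disinterested managers present (15 − 1 = 14). 4/5 of 14 = 11.20, rounded up to 12, so 12 affirmative votes are needed; 12 voted in favor. Satisfied.

Valid — all requirements satisfied.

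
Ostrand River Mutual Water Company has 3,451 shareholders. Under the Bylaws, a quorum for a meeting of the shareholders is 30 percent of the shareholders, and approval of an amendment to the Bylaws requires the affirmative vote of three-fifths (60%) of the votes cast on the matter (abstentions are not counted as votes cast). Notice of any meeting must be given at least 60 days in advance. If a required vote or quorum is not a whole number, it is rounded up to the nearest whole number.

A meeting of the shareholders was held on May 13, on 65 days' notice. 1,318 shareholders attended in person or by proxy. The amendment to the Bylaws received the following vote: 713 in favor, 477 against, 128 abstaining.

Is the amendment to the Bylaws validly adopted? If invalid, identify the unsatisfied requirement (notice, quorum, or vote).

Invalid — vote requirement not satisfied.

Notice: 65 days given; 60 required. Satisfied.
Quorum: 30% of 3,451 = 1,035.30, rounded up to 1,036; 1,318 present. Satisfied.
Vote: requires three-fifths of the votes cast (1,318 − 128 abstaining = 1,190); 3/5 of 1190 = 714, so 714 needed; 713 in favor. Not satisfied.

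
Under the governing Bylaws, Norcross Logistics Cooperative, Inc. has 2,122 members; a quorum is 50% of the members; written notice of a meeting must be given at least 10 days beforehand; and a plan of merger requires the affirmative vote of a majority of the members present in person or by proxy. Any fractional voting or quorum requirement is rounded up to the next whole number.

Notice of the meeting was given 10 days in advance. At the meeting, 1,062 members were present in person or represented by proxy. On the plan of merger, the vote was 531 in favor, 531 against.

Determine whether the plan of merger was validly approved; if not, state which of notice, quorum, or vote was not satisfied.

Invalid — vote requirement not satisfied.

Notice: 10 days given; 10 required. Satisfied.
Quorum: 50% of 2,122 = 1,061; 1,062 present. Satisfied.
Vote: requires a majority of those present (1,062); a majority of 1062 is 532, so 532 needed; 531 in favor. Not satisfied.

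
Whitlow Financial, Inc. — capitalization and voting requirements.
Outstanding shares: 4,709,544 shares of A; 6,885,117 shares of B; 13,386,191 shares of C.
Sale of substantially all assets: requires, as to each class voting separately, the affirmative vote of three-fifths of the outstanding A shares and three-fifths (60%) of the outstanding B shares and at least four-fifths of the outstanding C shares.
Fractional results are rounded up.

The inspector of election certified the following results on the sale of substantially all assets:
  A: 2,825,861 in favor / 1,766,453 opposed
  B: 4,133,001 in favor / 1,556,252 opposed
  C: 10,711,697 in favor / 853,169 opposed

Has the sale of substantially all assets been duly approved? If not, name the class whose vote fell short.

Approved — every class gave the required vote.

A: 3/5 of 4709544 = 2825726.40, rounded up to 2825727; 2,825,727 required, 2,825,861 in favor — approved.
B: 3/5 of 6885117 = 4131070.20, rounded up to 4131071; 4,131,071 required, 4,133,001 in favor — approved.
C: 4/5 of 13386191 = 10708952.80, rounded up to 10708953; 10,708,953 required, 10,711,697 in favor — approved.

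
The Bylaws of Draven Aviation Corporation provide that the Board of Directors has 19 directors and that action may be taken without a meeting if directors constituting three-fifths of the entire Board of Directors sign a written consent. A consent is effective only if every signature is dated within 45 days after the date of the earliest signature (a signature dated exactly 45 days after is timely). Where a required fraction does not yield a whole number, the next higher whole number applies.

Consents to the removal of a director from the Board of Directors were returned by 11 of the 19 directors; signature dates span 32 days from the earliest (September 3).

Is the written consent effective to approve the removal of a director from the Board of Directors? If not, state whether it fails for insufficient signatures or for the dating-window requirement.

Signatures required: three-fifths of 19 — 3/5 of 19 = 11.40, rounded up to 12, so 12 needed; 11 signed. Insufficient.
Dating window: the latest signature is 32 days after the earliest; the limit is 45 days. Within the window.

Not effective — insufficient signatures.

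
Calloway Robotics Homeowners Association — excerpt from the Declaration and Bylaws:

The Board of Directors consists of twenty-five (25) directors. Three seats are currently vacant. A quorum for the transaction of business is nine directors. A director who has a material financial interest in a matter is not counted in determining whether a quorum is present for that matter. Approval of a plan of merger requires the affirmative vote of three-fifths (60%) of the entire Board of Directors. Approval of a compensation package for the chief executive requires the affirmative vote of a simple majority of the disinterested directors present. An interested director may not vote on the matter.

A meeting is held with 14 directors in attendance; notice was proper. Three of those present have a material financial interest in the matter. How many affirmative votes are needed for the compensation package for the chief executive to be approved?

The compensation package for the chief executive requires a majority of the disinterested directors present (14 − 3 = 11).
A majority of 11 is 6.

6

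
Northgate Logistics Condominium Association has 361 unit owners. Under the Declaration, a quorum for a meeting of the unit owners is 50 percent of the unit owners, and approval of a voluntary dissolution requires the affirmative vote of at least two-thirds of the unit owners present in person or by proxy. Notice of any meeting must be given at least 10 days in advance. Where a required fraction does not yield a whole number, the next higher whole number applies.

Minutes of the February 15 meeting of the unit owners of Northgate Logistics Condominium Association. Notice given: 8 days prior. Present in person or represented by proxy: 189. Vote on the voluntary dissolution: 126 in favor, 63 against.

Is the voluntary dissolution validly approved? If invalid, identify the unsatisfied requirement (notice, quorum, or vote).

Invalid — notice requirement not satisfied.

Notice: 8 days given; 10 required. Not satisfied.
Quorum: 50% of 361 = 180.50, rounded up to 181; 189 present. Satisfied.
Vote: requires two-thirds of those present (189); 2/3 of 189 = 126, so 126 needed; 126 in favor. Satisfied.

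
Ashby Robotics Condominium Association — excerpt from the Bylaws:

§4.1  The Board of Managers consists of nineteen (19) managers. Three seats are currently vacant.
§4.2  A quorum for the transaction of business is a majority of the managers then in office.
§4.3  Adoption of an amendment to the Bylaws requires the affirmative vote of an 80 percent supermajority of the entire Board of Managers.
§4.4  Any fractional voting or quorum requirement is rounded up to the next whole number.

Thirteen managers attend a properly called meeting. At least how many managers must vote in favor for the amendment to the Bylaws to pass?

The amendment to the Bylaws requires four-fifths of the entire Board of Managers (19).
4/5 of 19 = 15.20, rounded up to 16.
(Only 13 can vote, so the amendment to the Bylaws cannot pass at this meeting, but the required vote is still 16.)

16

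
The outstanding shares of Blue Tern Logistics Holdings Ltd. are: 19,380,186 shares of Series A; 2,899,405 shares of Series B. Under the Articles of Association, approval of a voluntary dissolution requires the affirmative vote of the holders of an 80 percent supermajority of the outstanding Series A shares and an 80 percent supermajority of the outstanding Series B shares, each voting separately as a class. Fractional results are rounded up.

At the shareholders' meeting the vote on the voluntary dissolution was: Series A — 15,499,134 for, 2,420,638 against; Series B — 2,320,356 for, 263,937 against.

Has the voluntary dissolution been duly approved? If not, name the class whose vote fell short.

Series A: 4/5 of 19380186 = 15504148.80, rounded up to 15504149; 15,504,149 required, 15,499,134 in favor — not approved.
Series B: 4/5 of 2899405 = 2319524; 2,319,524 required, 2,320,356 in favor — approved.

Not approved — the Series A shares did not give the required vote.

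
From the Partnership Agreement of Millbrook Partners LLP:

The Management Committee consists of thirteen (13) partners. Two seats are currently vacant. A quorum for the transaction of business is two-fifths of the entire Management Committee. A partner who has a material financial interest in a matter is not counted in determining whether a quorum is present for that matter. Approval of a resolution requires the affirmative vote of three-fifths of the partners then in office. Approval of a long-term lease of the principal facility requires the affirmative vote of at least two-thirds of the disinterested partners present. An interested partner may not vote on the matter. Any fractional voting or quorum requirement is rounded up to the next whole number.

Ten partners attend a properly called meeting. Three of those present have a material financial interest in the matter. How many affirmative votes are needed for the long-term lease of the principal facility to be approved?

5

The long-term lease of the principal facility requires two-thirds of the disinterested partners present (10 − 3 = 7).
2/3 of 7 = 4.67, rounded up to 5.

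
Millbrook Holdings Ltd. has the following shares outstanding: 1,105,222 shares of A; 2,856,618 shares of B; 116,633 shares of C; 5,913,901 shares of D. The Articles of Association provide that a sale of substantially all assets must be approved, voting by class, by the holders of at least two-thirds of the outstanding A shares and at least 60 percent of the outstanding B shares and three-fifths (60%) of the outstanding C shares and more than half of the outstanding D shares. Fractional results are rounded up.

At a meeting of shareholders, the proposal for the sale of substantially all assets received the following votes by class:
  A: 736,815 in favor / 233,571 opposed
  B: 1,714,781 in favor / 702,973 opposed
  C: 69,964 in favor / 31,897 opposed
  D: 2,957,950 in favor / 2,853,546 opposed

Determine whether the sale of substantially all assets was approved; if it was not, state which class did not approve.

A: 2/3 of 1105222 = 736814.67, rounded up to 736815; 736,815 required, 736,815 in favor — approved.
B: 3/5 of 2856618 = 1713970.80, rounded up to 1713971; 1,713,971 required, 1,714,781 in favor — approved.
C: 3/5 of 116633 = 69979.80, rounded up to 69980; 69,980 required, 69,964 in favor — not approved.
D: a majority of 5913901 is 2956951; 2,956,951 required, 2,957,950 in favor — approved.

Not approved — the C shares did not give the required vote.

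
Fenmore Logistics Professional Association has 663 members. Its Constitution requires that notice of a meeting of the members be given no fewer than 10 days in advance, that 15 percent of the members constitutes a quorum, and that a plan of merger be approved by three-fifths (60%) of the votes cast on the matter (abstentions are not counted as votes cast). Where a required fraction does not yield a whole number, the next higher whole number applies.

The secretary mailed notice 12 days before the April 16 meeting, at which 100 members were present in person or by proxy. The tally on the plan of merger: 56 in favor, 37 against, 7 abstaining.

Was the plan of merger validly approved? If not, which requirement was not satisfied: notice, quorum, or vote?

Valid — all requirements satisfied.

Notice: 12 days given; 10 required. Satisfied.
Quorum: 15% of 663 = 99.45, rounded up to 100; 100 present. Satisfied.
Vote: requires three-fifths of the votes cast (100 − 7 abstaining = 93); 3/5 of 93 = 55.80, rounded up to 56, so 56 needed; 56 in favor. Satisfied.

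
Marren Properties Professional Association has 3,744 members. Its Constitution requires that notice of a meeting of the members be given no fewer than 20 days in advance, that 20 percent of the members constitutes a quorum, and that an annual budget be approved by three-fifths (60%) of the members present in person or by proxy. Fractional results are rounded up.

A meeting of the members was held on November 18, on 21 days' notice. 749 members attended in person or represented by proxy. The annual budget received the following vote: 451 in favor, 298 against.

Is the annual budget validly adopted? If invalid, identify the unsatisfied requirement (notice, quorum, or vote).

Notice: 21 days given; 20 required. Satisfied.
Quorum: 20% of 3,744 = 748.80, rounded up to 749; 749 present. Satisfied.
Vote: requires three-fifths of those present (749); 3/5 of 749 = 449.40, rounded up to 450, so 450 needed; 451 in favor. Satisfied.

Valid — all requirements satisfied.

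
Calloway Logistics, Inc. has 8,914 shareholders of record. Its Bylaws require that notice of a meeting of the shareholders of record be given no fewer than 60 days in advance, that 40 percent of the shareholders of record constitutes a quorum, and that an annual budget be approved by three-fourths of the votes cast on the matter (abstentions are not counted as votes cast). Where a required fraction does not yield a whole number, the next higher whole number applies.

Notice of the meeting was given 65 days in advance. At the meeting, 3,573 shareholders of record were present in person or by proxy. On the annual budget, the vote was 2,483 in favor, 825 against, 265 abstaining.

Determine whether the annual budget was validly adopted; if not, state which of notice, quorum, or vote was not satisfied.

Valid — all requirements satisfied.

Notice: 65 days given; 60 required. Satisfied.
Quorum: 40% of 8,914 = 3,565.60, rounded up to 3,566; 3,573 present. Satisfied.
Vote: requires three-fourths of the votes cast (3,573 − 265 abstaining = 3,308); 3/4 of 3308 = 2481, so 2,481 needed; 2,483 in favor. Satisfied.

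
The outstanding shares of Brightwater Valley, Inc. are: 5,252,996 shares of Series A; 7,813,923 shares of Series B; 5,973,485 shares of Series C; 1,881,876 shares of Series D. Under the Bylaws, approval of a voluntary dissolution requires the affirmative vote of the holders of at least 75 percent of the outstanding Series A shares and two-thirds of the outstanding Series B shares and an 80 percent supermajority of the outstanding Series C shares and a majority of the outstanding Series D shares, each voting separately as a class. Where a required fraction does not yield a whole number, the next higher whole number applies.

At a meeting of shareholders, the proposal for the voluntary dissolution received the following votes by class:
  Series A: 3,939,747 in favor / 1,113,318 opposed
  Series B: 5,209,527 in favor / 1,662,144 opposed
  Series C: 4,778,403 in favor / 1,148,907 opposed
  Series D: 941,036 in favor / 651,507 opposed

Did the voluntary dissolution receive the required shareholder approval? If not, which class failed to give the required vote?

Series A: 3/4 of 5252996 = 3939747; 3,939,747 required, 3,939,747 in favor — approved.
Series B: 2/3 of 7813923 = 5209282; 5,209,282 required, 5,209,527 in favor — approved.
Series C: 4/5 of 5973485 = 4778788; 4,778,788 required, 4,778,403 in favor — not approved.
Series D: a majority of 1881876 is 940939; 940,939 required, 941,036 in favor — approved.

Not approved — the Series C shares did not give the required vote.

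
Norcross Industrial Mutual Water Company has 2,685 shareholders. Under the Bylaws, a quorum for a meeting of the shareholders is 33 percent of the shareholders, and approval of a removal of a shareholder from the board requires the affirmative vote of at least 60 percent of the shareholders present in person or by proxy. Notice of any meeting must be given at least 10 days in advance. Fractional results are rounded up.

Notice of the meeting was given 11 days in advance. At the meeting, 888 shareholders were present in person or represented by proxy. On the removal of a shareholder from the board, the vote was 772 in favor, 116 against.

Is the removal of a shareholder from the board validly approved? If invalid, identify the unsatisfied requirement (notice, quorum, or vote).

Notice: 11 days given; 10 required. Satisfied.
Quorum: 33% of 2,685 = 886.05, rounded up to 887; 888 present. Satisfied.
Vote: requires three-fifths of those present (888); 3/5 of 888 = 532.80, rounded up to 533, so 533 needed; 772 in favor. Satisfied.

Valid — all requirements satisfied.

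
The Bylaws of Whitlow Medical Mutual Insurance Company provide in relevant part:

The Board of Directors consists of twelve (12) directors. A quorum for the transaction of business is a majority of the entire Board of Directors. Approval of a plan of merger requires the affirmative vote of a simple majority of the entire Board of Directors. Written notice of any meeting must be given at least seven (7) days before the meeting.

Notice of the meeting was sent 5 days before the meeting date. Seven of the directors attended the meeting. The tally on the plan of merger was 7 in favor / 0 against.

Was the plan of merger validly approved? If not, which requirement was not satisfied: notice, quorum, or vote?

Notice: 5 days given; 7 required (5 < 7). Not satisfied.
Quorum: 7 present; quorum is 7. Satisfied.
Vote: the plan of merger requires a majority of the entire Board of Directors (12). A majority of 12 is 7, so 7 affirmative votes are needed; 7 voted in favor. Satisfied.

Invalid — notice requirement not satisfied.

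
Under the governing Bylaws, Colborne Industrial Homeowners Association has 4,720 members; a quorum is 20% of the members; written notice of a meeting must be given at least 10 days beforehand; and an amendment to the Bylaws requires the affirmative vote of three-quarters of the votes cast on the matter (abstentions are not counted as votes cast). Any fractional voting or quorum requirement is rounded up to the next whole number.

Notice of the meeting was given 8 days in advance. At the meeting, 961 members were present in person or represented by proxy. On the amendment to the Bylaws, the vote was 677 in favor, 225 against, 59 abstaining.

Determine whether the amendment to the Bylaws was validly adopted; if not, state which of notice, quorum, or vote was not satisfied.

Notice: 8 days given; 10 required. Not satisfied.
Quorum: 20% of 4,720 = 944; 961 present. Satisfied.
Vote: requires three-fourths of the votes cast (961 − 59 abstaining = 902); 3/4 of 902 = 676.50, rounded up to 677, so 677 needed; 677 in favor. Satisfied.

Invalid — notice requirement not satisfied.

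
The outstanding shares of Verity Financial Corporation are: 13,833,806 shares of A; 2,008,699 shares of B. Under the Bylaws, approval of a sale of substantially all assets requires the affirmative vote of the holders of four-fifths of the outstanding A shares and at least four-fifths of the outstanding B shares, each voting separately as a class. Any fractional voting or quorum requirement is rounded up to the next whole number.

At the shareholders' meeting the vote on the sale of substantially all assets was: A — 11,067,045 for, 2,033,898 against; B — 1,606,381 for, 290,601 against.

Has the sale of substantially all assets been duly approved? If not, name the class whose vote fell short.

Not approved — the B shares did not give the required vote.

A: 4/5 of 13833806 = 11067044.80, rounded up to 11067045; 11,067,045 required, 11,067,045 in favor — approved.
B: 4/5 of 2008699 = 1606959.20, rounded up to 1606960; 1,606,960 required, 1,606,381 in favor — not approved.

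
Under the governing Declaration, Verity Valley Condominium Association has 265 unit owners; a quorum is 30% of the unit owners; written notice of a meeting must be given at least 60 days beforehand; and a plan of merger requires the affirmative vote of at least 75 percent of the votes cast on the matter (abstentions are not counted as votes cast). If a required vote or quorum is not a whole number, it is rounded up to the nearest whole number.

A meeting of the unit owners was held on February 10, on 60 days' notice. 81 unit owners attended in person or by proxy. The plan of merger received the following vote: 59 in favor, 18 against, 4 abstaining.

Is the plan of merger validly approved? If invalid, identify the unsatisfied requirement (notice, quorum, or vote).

Valid — all requirements satisfied.

Notice: 60 days given; 60 required. Satisfied.
Quorum: 30% of 265 = 79.50, rounded up to 80; 81 present. Satisfied.
Vote: requires three-fourths of the votes cast (81 − 4 abstaining = 77); 3/4 of 77 = 57.75, rounded up to 58, so 58 needed; 59 in favor. Satisfied.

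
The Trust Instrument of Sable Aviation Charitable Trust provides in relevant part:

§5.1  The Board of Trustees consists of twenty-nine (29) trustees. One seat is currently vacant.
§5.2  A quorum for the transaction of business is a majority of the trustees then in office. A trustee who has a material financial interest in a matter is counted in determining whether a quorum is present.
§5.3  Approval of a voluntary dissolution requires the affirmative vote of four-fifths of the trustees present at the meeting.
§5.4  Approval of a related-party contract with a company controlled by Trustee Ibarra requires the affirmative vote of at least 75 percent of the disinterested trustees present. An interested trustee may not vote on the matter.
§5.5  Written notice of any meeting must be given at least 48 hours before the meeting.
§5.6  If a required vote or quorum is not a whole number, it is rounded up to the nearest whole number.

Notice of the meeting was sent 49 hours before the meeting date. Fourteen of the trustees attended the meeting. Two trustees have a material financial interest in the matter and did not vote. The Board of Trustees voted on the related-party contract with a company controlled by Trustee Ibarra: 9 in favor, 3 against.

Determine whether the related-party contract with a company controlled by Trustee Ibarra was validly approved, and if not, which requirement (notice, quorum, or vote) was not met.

Invalid — quorum requirement not satisfied.

Notice: 49 hours given; 48 required (49 ≥ 48). Satisfied.
Quorum: 14 present (interested trustees count toward quorum); quorum is 15. Not satisfied.
Vote: the related-party contract with a company controlled by Trustee Ibarra requires three-fourths of the disinterested trustees present (14 − 2 = 12). 3/4 of 12 = 9, so 9 affirmative votes are needed; 9 voted in favor. Satisfied. (Moot — without a quorum no business can be validly transacted.)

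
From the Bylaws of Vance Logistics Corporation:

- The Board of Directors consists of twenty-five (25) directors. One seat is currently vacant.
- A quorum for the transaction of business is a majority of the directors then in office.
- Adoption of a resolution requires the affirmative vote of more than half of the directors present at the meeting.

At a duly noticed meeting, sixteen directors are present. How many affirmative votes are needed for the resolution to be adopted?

9

The resolution requires a majority of the directors present (16).
A majority of 16 is 9.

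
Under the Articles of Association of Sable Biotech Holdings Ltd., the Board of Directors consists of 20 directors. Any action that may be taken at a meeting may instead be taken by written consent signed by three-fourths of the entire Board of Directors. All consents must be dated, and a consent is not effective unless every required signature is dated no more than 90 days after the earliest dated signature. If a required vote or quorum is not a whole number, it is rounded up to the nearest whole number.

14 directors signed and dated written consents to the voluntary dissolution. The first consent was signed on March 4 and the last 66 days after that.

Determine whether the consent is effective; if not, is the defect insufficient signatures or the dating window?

Signatures required: three-fourths of 20 — 3/4 of 20 = 15, so 15 needed; 14 signed. Insufficient.
Dating window: the latest signature is 66 days after the earliest; the limit is 90 days. Within the window.

Not effective — insufficient signatures.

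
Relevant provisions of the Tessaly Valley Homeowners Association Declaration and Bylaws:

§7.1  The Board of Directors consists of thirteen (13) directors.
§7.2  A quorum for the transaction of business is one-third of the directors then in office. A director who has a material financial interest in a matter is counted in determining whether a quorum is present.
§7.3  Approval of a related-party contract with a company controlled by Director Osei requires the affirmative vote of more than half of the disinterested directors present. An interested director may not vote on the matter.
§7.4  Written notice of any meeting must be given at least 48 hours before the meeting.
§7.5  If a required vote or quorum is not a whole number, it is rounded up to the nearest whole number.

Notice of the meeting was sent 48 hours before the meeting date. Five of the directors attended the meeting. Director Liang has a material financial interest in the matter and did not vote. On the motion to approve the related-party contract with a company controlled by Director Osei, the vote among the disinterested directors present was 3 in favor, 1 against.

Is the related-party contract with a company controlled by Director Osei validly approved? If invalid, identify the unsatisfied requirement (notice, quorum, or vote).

Notice: 48 hours given; 48 required (48 ≥ 48). Satisfied.
Quorum: 5 present (interested directors count toward quorum); quorum is 5. Satisfied.
Vote: the related-party contract with a company controlled by Director Osei requires a majority of the disinterested directors present (5 − 1 = 4). A majority of 4 is 3, so 3 affirmative votes are needed; 3 voted in favor. Satisfied.

Valid — all requirements satisfied.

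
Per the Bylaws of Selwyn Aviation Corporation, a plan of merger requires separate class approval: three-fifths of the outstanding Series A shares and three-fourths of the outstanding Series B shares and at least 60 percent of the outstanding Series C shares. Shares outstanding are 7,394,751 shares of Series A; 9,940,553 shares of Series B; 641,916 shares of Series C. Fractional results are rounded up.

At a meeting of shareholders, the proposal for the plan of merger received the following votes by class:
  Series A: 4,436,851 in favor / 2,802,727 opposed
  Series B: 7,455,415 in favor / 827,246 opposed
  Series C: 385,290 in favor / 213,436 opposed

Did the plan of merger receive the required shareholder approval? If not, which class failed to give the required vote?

Approved — every class gave the required vote.

Series A: 3/5 of 7394751 = 4436850.60, rounded up to 4436851; 4,436,851 required, 4,436,851 in favor — approved.
Series B: 3/4 of 9940553 = 7455414.75, rounded up to 7455415; 7,455,415 required, 7,455,415 in favor — approved.
Series C: 3/5 of 641916 = 385149.60, rounded up to 385150; 385,150 required, 385,290 in favor — approved.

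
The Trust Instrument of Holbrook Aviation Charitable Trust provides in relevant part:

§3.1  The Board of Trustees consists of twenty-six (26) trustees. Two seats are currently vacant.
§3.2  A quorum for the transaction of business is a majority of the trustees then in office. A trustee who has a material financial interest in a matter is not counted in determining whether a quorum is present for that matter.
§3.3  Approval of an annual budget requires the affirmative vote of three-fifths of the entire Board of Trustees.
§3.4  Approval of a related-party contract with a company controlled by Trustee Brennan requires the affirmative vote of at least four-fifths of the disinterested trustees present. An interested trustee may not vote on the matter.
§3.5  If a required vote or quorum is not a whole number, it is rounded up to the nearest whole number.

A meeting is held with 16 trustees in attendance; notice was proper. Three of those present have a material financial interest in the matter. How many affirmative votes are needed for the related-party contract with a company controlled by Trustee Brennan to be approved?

The related-party contract with a company controlled by Trustee Brennan requires four-fifths of the disinterested trustees present (16 − 3 = 13).
4/5 of 13 = 10.40, rounded up to 11.

11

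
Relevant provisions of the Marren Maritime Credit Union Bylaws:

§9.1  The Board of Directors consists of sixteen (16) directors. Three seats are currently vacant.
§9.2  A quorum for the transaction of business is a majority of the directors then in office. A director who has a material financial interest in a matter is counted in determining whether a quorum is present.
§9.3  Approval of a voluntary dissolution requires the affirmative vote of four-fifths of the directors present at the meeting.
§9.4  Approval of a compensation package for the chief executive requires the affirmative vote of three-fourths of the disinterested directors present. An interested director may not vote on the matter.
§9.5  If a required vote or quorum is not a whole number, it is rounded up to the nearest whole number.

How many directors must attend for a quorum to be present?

7

A majority of 13 is 7.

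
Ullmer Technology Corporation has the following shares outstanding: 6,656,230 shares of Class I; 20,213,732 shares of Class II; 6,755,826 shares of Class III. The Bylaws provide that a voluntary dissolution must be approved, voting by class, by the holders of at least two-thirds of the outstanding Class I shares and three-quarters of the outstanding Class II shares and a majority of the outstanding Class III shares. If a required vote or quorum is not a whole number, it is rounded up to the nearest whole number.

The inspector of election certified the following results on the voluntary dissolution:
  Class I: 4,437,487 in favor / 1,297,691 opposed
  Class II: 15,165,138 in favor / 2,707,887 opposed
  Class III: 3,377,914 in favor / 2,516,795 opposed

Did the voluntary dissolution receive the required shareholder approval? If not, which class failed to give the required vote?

Class I: 2/3 of 6656230 = 4437486.67, rounded up to 4437487; 4,437,487 required, 4,437,487 in favor — approved.
Class II: 3/4 of 20213732 = 15160299; 15,160,299 required, 15,165,138 in favor — approved.
Class III: a majority of 6755826 is 3377914; 3,377,914 required, 3,377,914 in favor — approved.

Approved — every class gave the required vote.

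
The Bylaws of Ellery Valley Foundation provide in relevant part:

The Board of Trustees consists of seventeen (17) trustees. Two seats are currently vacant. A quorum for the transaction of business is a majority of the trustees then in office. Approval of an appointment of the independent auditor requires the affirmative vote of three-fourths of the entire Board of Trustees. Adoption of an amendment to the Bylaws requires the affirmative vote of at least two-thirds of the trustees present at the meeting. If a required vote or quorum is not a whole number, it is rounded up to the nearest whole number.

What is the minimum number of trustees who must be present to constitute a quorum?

8

A majority of 15 is 8.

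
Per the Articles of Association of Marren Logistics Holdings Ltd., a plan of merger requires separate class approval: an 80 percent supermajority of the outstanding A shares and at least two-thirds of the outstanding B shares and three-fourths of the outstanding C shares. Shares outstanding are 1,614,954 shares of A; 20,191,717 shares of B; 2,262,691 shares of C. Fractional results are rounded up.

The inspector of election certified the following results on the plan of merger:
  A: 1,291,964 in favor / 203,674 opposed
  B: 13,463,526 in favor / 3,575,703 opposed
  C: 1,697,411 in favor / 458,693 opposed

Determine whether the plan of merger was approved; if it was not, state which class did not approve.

Approved — every class gave the required vote.

A: 4/5 of 1614954 = 1291963.20, rounded up to 1291964; 1,291,964 required, 1,291,964 in favor — approved.
B: 2/3 of 20191717 = 13461144.67, rounded up to 13461145; 13,461,145 required, 13,463,526 in favor — approved.
C: 3/4 of 2262691 = 1697018.25, rounded up to 1697019; 1,697,019 required, 1,697,411 in favor — approved.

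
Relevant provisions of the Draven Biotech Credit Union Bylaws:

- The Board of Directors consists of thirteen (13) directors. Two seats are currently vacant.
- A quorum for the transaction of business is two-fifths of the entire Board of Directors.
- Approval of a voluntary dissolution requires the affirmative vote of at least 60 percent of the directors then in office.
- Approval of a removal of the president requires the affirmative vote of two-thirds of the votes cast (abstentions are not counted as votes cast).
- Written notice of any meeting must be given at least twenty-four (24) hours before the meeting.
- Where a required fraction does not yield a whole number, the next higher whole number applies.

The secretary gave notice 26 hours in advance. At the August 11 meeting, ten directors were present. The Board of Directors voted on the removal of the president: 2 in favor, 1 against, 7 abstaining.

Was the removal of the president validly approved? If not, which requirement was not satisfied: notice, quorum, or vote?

Valid — all requirements satisfied.

Notice: 26 hours given; 24 required (26 ≥ 24). Satisfied.
Quorum: 10 present; quorum is 6. Satisfied.
Vote: the removal of the president requires two-thirds of the votes cast (10 present − 7 abstaining = 3). 2/3 of 3 = 2, so 2 affirmative votes are needed; 2 voted in favor. Satisfied.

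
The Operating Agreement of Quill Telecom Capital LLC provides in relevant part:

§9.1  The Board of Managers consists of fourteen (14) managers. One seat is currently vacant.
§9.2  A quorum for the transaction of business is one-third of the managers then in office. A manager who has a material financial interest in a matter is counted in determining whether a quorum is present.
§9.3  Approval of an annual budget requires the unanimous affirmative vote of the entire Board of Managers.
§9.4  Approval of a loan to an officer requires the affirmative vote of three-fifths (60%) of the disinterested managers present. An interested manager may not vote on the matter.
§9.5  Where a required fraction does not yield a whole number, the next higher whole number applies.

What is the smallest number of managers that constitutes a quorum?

5

1/3 of 13 = 4.33, rounded up to 5.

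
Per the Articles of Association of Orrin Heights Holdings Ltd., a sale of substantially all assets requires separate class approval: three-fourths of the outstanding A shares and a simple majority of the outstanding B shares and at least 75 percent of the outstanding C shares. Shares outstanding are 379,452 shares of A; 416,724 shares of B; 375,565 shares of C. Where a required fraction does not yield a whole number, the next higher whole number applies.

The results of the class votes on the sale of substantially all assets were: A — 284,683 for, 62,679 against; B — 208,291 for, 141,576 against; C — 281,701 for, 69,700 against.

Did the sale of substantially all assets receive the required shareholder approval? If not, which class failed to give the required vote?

Not approved — the B shares did not give the required vote.

A: 3/4 of 379452 = 284589; 284,589 required, 284,683 in favor — approved.
B: a majority of 416724 is 208363; 208,363 required, 208,291 in favor — not approved.
C: 3/4 of 375565 = 281673.75, rounded up to 281674; 281,674 required, 281,701 in favor — approved.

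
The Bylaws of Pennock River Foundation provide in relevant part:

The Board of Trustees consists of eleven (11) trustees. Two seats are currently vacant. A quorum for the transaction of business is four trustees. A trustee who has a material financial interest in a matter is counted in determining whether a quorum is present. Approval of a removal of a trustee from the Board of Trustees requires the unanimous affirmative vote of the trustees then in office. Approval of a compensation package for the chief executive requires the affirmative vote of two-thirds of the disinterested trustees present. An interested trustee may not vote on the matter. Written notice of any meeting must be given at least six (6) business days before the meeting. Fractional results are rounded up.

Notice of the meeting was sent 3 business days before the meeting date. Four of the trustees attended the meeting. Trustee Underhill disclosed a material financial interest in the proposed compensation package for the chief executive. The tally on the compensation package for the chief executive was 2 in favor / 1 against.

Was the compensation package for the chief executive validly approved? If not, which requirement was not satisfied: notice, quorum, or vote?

Invalid — notice requirement not satisfied.

Notice: 3 business days given; 6 required (3 < 6). Not satisfied.
Quorum: 4 present (interested trustees count toward quorum); quorum is 4. Satisfied.
Vote: the compensation package for the chief executive requires two-thirds of the disinterested trustees present (4 − 1 = 3). 2/3 of 3 = 2, so 2 affirmative votes are needed; 2 voted in favor. Satisfied.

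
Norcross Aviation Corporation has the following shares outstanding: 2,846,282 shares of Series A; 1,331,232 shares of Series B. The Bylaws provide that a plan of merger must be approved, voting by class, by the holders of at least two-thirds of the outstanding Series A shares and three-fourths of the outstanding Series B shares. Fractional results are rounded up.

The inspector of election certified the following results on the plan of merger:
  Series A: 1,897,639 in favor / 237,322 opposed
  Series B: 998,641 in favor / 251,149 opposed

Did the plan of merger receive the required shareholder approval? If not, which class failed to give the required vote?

Series A: 2/3 of 2846282 = 1897521.33, rounded up to 1897522; 1,897,522 required, 1,897,639 in favor — approved.
Series B: 3/4 of 1331232 = 998424; 998,424 required, 998,641 in favor — approved.

Approved — every class gave the required vote.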